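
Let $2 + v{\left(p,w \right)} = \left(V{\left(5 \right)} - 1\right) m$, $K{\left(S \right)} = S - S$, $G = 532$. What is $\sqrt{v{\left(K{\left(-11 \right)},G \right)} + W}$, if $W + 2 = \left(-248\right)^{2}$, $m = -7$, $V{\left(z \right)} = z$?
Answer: $4 \sqrt{3842} \approx 247.94$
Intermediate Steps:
$K{\left(S \right)} = 0$
$v{\left(p,w \right)} = -30$ ($v{\left(p,w \right)} = -2 + \left(5 - 1\right) \left(-7\right) = -2 + 4 \left(-7\right) = -2 - 28 = -30$)
$W = 61502$ ($W = -2 + \left(-248\right)^{2} = -2 + 61504 = 61502$)
$\sqrt{v{\left(K{\left(-11 \right)},G \right)} + W} = \sqrt{-30 + 61502} = \sqrt{61472} = 4 \sqrt{3842}$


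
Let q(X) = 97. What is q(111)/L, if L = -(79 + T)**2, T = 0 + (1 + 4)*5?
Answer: -97/10816 ≈ -0.0089682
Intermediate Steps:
T = 25 (T = 0 + 5*5 = 0 + 25 = 25)
L = -10816 (L = -(79 + 25)**2 = -1*104**2 = -1*10816 = -10816)
q(111)/L = 97/(-10816) = 97*(-1/10816) = -97/10816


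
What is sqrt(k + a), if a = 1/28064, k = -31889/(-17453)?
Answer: sqrt(27396723045684138)/122450248 ≈ 1.3517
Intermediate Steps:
k = 31889/17453 (k = -31889*(-1/17453) = 31889/17453 ≈ 1.8271)
a = 1/28064 ≈ 3.5633e-5
sqrt(k + a) = sqrt(31889/17453 + 1/28064) = sqrt(894950349/489800992) = sqrt(27396723045684138)/122450248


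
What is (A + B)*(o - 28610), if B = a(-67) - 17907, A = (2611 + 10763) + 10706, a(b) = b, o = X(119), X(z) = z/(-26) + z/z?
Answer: -2271288509/13 ≈ -1.7471e+8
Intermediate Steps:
X(z) = 1 - z/26 (X(z) = z*(-1/26) + 1 = -z/26 + 1 = 1 - z/26)
o = -93/26 (o = 1 - 1/26*119 = 1 - 119/26 = -93/26 ≈ -3.5769)
A = 24080 (A = 13374 + 10706 = 24080)
B = -17974 (B = -67 - 17907 = -17974)
(A + B)*(o - 28610) = (24080 - 17974)*(-93/26 - 28610) = 6106*(-743953/26) = -2271288509/13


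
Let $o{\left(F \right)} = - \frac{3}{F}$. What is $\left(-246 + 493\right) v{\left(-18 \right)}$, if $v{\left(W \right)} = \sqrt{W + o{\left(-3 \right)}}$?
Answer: $247 i \sqrt{17} \approx 1018.4 i$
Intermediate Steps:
$v{\left(W \right)} = \sqrt{1 + W}$ ($v{\left(W \right)} = \sqrt{W - \frac{3}{-3}} = \sqrt{W - -1} = \sqrt{W + 1} = \sqrt{1 + W}$)
$\left(-246 + 493\right) v{\left(-18 \right)} = \left(-246 + 493\right) \sqrt{1 - 18} = 247 \sqrt{-17} = 247 i \sqrt{17}$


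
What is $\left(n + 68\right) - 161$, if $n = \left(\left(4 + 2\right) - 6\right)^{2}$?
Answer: $-93$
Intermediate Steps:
$n = 0$ ($n = \left(6 - 6\right)^{2} = 0^{2} = 0$)
$\left(n + 68\right) - 161 = \left(0 + 68\right) - 161 = 68 - 161 = -93$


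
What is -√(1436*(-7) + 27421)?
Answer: -√17369 ≈ -131.79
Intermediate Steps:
-√(1436*(-7) + 27421) = -√(-10052 + 27421) = -√17369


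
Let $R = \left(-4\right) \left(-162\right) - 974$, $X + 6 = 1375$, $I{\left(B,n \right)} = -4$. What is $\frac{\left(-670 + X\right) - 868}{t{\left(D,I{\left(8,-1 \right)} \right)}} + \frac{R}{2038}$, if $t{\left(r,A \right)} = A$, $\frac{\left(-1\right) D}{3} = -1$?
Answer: $\frac{171559}{4076} \approx 42.09$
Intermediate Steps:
$D = 3$ ($D = \left(-3\right) \left(-1\right) = 3$)
$X = 1369$ ($X = -6 + 1375 = 1369$)
$R = -326$ ($R = 648 - 974 = -326$)
$\frac{\left(-670 + X\right) - 868}{t{\left(D,I{\left(8,-1 \right)} \right)}} + \frac{R}{2038} = \frac{\left(-670 + 1369\right) - 868}{-4} - \frac{326}{2038} = \left(699 - 868\right) \left(- \frac{1}{4}\right) - \frac{163}{1019} = \left(-169\right) \left(- \frac{1}{4}\right) - \frac{163}{1019} = \frac{169}{4} - \frac{163}{1019} = \frac{171559}{4076}$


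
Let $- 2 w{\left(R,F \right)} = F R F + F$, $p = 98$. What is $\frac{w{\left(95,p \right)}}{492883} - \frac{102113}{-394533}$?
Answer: $- \frac{129671579608}{194458608639} \approx -0.66683$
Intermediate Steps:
$w{\left(R,F \right)} = - \frac{F}{2} - \frac{R F^{2}}{2}$ ($w{\left(R,F \right)} = - \frac{F R F + F}{2} = - \frac{R F^{2} + F}{2} = - \frac{F + R F^{2}}{2} = - \frac{F}{2} - \frac{R F^{2}}{2}$)
$\frac{w{\left(95,p \right)}}{492883} - \frac{102113}{-394533} = \frac{\left(- \frac{1}{2}\right) 98 \left(1 + 98 \cdot 95\right)}{492883} - \frac{102113}{-394533} = \left(- \frac{1}{2}\right) 98 \left(1 + 9310\right) \frac{1}{492883} - - \frac{102113}{394533} = \left(- \frac{1}{2}\right) 98 \cdot 9311 \cdot \frac{1}{492883} + \frac{102113}{394533} = \left(-456239\right) \frac{1}{492883} + \frac{102113}{394533} = - \frac{456239}{492883} + \frac{102113}{394533} = - \frac{129671579608}{194458608639}$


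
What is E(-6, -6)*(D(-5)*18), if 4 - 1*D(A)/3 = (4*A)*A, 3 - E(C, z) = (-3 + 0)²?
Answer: 31104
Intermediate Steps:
E(C, z) = -6 (E(C, z) = 3 - (-3 + 0)² = 3 - 1*(-3)² = 3 - 1*9 = 3 - 9 = -6)
D(A) = 12 - 12*A² (D(A) = 12 - 3*4*A*A = 12 - 12*A²)
E(-6, -6)*(D(-5)*18) = -6*(12 - 12*(-5)²)*18 = -6*(12 - 12*25)*18 = -6*(12 - 300)*18 = -(-1728)*18 = -6*(-5184) = 31104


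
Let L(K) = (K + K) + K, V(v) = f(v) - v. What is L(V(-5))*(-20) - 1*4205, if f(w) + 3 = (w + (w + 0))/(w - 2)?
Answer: -30875/7 ≈ -4410.7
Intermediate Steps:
f(w) = -3 + 2*w/(-2 + w) (f(w) = -3 + (w + (w + 0))/(w - 2) = -3 + (w + w)/(-2 + w) = -3 + (2*w)/(-2 + w) = -3 + 2*w/(-2 + w))
V(v) = -v + (6 - v)/(-2 + v) (V(v) = (6 - v)/(-2 + v) - v = -v + (6 - v)/(-2 + v))
L(K) = 3*K (L(K) = 2*K + K = 3*K)
L(V(-5))*(-20) - 1*4205 = (3*((6 - 5 - 1*(-5)²)/(-2 - 5)))*(-20) - 1*4205 = (3*((6 - 5 - 1*25)/(-7)))*(-20) - 4205 = (3*(-(6 - 5 - 25)/7))*(-20) - 4205 = (3*(-⅐*(-24)))*(-20) - 4205 = (3*(24/7))*(-20) - 4205 = (72/7)*(-20) - 4205 = -1440/7 - 4205 = -30875/7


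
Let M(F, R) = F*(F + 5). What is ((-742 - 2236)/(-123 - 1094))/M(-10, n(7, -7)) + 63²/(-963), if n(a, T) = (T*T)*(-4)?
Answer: -13258102/3255475 ≈ -4.0726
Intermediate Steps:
n(a, T) = -4*T² (n(a, T) = T²*(-4) = -4*T²)
M(F, R) = F*(5 + F)
((-742 - 2236)/(-123 - 1094))/M(-10, n(7, -7)) + 63²/(-963) = ((-742 - 2236)/(-123 - 1094))/((-10*(5 - 10))) + 63²/(-963) = (-2978/(-1217))/((-10*(-5))) + 3969*(-1/963) = -2978*(-1/1217)/50 - 441/107 = (2978/1217)*(1/50) - 441/107 = 1489/30425 - 441/107 = -13258102/3255475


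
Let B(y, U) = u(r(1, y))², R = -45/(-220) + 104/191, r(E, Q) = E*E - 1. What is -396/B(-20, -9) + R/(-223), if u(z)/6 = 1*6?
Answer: -1302602/4216707 ≈ -0.30891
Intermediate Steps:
r(E, Q) = -1 + E² (r(E, Q) = E² - 1 = -1 + E²)
R = 6295/8404 (R = -45*(-1/220) + 104*(1/191) = 9/44 + 104/191 = 6295/8404 ≈ 0.74905)
u(z) = 36 (u(z) = 6*(1*6) = 6*6 = 36)
B(y, U) = 1296 (B(y, U) = 36² = 1296)
-396/B(-20, -9) + R/(-223) = -396/1296 + (6295/8404)/(-223) = -396*1/1296 + (6295/8404)*(-1/223) = -11/36 - 6295/1874092 = -1302602/4216707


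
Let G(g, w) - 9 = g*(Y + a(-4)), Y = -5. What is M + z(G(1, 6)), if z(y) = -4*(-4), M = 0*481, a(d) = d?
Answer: 16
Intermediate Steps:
M = 0
G(g, w) = 9 - 9*g (G(g, w) = 9 + g*(-5 - 4) = 9 + g*(-9) = 9 - 9*g)
z(y) = 16
M + z(G(1, 6)) = 0 + 16 = 16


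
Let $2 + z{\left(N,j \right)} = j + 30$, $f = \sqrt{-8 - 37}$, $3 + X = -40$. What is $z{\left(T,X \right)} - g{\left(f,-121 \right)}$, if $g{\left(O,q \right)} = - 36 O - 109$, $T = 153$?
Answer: $94 + 108 i \sqrt{5} \approx 94.0 + 241.5 i$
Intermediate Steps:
$X = -43$ ($X = -3 - 40 = -43$)
$f = 3 i \sqrt{5}$ ($f = \sqrt{-45} = 3 i \sqrt{5} \approx 6.7082 i$)
$g{\left(O,q \right)} = -109 - 36 O$
$z{\left(N,j \right)} = 28 + j$ ($z{\left(N,j \right)} = -2 + \left(j + 30\right) = -2 + \left(30 + j\right) = 28 + j$)
$z{\left(T,X \right)} - g{\left(f,-121 \right)} = \left(28 - 43\right) - \left(-109 - 36 \cdot 3 i \sqrt{5}\right) = -15 - \left(-109 - 108 i \sqrt{5}\right) = -15 + \left(109 + 108 i \sqrt{5}\right) = 94 + 108 i \sqrt{5}$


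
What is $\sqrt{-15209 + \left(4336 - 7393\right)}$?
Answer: $i \sqrt{18266} \approx 135.15 i$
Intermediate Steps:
$\sqrt{-15209 + \left(4336 - 7393\right)} = \sqrt{-15209 - 3057} = \sqrt{-18266} = i \sqrt{18266}$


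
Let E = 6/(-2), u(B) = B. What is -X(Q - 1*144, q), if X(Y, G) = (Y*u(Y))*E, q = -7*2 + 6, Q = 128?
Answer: 768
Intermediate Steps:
E = -3 (E = 6*(-½) = -3)
q = -8 (q = -14 + 6 = -8)
X(Y, G) = -3*Y² (X(Y, G) = (Y*Y)*(-3) = Y²*(-3) = -3*Y²)
-X(Q - 1*144, q) = -(-3)*(128 - 1*144)² = -(-3)*(128 - 144)² = -(-3)*(-16)² = -(-3)*256 = -1*(-768) = 768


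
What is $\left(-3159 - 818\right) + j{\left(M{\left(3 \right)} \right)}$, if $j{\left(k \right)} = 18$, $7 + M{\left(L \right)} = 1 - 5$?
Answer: $-3959$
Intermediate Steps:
$M{\left(L \right)} = -11$ ($M{\left(L \right)} = -7 + \left(1 - 5\right) = -7 - 4 = -11$)
$\left(-3159 - 818\right) + j{\left(M{\left(3 \right)} \right)} = \left(-3159 - 818\right) + 18 = -3977 + 18 = -3959$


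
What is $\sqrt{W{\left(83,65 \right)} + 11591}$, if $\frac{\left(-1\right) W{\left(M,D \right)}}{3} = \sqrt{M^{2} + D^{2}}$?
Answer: $\sqrt{11591 - 3 \sqrt{11114}} \approx 106.18$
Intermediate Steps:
$W{\left(M,D \right)} = - 3 \sqrt{D^{2} + M^{2}}$ ($W{\left(M,D \right)} = - 3 \sqrt{M^{2} + D^{2}} = - 3 \sqrt{D^{2} + M^{2}}$)
$\sqrt{W{\left(83,65 \right)} + 11591} = \sqrt{- 3 \sqrt{65^{2} + 83^{2}} + 11591} = \sqrt{- 3 \sqrt{4225 + 6889} + 11591} = \sqrt{- 3 \sqrt{11114} + 11591} = \sqrt{11591 - 3 \sqrt{11114}}$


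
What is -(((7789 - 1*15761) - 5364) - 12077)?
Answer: 25413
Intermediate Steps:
-(((7789 - 1*15761) - 5364) - 12077) = -(((7789 - 15761) - 5364) - 12077) = -((-7972 - 5364) - 12077) = -(-13336 - 12077) = -1*(-25413) = 25413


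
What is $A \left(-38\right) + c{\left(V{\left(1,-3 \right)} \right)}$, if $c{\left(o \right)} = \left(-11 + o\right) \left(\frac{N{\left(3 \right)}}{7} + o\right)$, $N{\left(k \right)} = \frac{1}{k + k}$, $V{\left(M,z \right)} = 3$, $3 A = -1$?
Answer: $- \frac{242}{21} \approx -11.524$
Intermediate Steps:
$A = - \frac{1}{3}$ ($A = \frac{1}{3} \left(-1\right) = - \frac{1}{3} \approx -0.33333$)
$N{\left(k \right)} = \frac{1}{2 k}$
$c{\left(o \right)} = \left(-11 + o\right) \left(\frac{1}{42} + o\right)$ ($c{\left(o \right)} = \left(-11 + o\right) \left(\frac{\frac{1}{2} \cdot \frac{1}{3}}{7} + o\right) = \left(-11 + o\right) \left(\frac{1}{2} \cdot \frac{1}{3} \cdot \frac{1}{7} + o\right) = \left(-11 + o\right) \left(\frac{1}{6} \cdot \frac{1}{7} + o\right) = \left(-11 + o\right) \left(\frac{1}{42} + o\right)$)
$A \left(-38\right) + c{\left(V{\left(1,-3 \right)} \right)} = \left(- \frac{1}{3}\right) \left(-38\right) - \left(\frac{697}{21} - 9\right) = \frac{38}{3} - \frac{508}{21} = - \frac{242}{21}$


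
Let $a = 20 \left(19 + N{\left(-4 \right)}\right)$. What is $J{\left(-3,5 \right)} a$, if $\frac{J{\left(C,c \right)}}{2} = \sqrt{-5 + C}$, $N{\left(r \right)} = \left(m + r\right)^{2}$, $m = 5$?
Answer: $1600 i \sqrt{2} \approx 2262.7 i$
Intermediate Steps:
$N{\left(r \right)} = \left(5 + r\right)^{2}$
$J{\left(C,c \right)} = 2 \sqrt{-5 + C}$
$a = 400$ ($a = 20 \left(19 + \left(5 - 4\right)^{2}\right) = 20 \left(19 + 1^{2}\right) = 20 \left(19 + 1\right) = 20 \cdot 20 = 400$)
$J{\left(-3,5 \right)} a = 2 \sqrt{-5 - 3} \cdot 400 = 2 \sqrt{-8} \cdot 400 = 2 \cdot 2 i \sqrt{2} \cdot 400 = 4 i \sqrt{2} \cdot 400 = 1600 i \sqrt{2}$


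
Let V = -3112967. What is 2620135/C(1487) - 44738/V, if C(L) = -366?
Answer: -8156377416437/1139345922 ≈ -7158.8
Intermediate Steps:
2620135/C(1487) - 44738/V = 2620135/(-366) - 44738/(-3112967) = 2620135*(-1/366) - 44738*(-1/3112967) = -2620135/366 + 44738/3112967 = -8156377416437/1139345922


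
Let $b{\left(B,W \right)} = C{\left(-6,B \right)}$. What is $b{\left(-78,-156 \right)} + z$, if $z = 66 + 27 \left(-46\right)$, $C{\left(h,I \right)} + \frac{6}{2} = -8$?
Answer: $-1187$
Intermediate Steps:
$C{\left(h,I \right)} = -11$ ($C{\left(h,I \right)} = -3 - 8 = -11$)
$z = -1176$ ($z = 66 - 1242 = -1176$)
$b{\left(B,W \right)} = -11$
$b{\left(-78,-156 \right)} + z = -11 - 1176 = -1187$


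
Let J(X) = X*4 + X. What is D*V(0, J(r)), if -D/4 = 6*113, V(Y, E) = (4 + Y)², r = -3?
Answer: -43392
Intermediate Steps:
J(X) = 5*X (J(X) = 4*X + X = 5*X)
D = -2712 (D = -24*113 = -4*678 = -2712)
D*V(0, J(r)) = -2712*(4 + 0)² = -2712*4² = -2712*16 = -43392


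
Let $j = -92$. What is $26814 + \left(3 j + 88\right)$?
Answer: $26626$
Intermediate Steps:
$26814 + \left(3 j + 88\right) = 26814 + \left(3 \left(-92\right) + 88\right) = 26814 + \left(-276 + 88\right) = 26814 - 188 = 26626$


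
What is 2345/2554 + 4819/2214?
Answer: 4374889/1413639 ≈ 3.0948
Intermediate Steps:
2345/2554 + 4819/2214 = 4374889/1413639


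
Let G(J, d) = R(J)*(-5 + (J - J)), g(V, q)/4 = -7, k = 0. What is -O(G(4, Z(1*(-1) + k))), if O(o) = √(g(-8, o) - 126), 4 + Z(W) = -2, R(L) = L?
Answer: -I*√154 ≈ -12.41*I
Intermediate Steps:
Z(W) = -6 (Z(W) = -4 - 2 = -6)
g(V, q) = -28 (g(V, q) = 4*(-7) = -28)
G(J, d) = -5*J (G(J, d) = J*(-5 + (J - J)) = J*(-5 + 0) = J*(-5) = -5*J)
O(o) = I*√154 (O(o) = √(-28 - 126) = √(-154) = I*√154)
-O(G(4, Z(1*(-1) + k))) = -I*√154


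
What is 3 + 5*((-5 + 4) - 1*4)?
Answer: -22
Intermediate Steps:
3 + 5*((-5 + 4) - 1*4) = 3 + 5*(-1 - 4) = 3 + 5*(-5) = 3 - 25 = -22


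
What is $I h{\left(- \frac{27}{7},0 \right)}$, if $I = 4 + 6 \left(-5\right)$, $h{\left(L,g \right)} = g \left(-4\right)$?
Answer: $0$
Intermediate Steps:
$h{\left(L,g \right)} = - 4 g$
$I = -26$ ($I = 4 - 30 = -26$)
$I h{\left(- \frac{27}{7},0 \right)} = - 26 \left(\left(-4\right) 0\right) = \left(-26\right) 0 = 0$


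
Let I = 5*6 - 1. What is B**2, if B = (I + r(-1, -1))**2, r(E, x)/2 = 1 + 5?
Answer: 2825761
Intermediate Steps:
I = 29 (I = 30 - 1 = 29)
r(E, x) = 12 (r(E, x) = 2*(1 + 5) = 2*6 = 12)
B = 1681 (B = (29 + 12)**2 = 41**2 = 1681)
B**2 = 1681**2 = 2825761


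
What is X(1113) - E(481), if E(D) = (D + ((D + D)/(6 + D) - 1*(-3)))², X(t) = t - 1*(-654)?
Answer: -55593611277/237169 ≈ -2.3441e+5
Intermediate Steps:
X(t) = 654 + t (X(t) = t + 654 = 654 + t)
E(D) = (3 + D + 2*D/(6 + D))² (E(D) = (D + ((2*D)/(6 + D) + 3))² = (D + (2*D/(6 + D) + 3))² = (D + (3 + 2*D/(6 + D)))² = (3 + D + 2*D/(6 + D))²)
X(1113) - E(481) = (654 + 1113) - (18 + 481² + 11*481)²/(6 + 481)² = 1767 - (18 + 231361 + 5291)²/487² = 1767 - 236670²/237169 = 1767 - 56012688900/237169 = -55593611277/237169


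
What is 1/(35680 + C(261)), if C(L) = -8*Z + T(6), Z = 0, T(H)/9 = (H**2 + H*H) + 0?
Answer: 1/36328 ≈ 2.7527e-5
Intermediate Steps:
T(H) = 18*H**2 (T(H) = 9*((H**2 + H*H) + 0) = 9*((H**2 + H**2) + 0) = 9*(2*H**2 + 0) = 9*(2*H**2) = 18*H**2)
C(L) = 648 (C(L) = -8*0 + 18*6**2 = 0 + 18*36 = 0 + 648 = 648)
1/(35680 + C(261)) = 1/(35680 + 648) = 1/36328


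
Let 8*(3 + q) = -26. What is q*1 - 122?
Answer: -513/4 ≈ -128.25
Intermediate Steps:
q = -25/4 (q = -3 + (⅛)*(-26) = -3 - 13/4 = -25/4 ≈ -6.2500)
q*1 - 122 = -25/4*1 - 122 = -25/4 - 122 = -513/4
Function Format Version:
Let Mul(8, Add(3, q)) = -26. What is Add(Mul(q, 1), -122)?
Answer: Rational(-513, 4) ≈ -128.25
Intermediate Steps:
q = Rational(-25, 4) (q = Add(-3, Mul(Rational(1, 8), -26)) = Add(-3, Rational(-13, 4)) = Rational(-25, 4) ≈ -6.2500)
Add(Mul(q, 1), -122) = Add(Mul(Rational(-25, 4), 1), -122) = Add(Rational(-25, 4), -122) = Rational(-513, 4)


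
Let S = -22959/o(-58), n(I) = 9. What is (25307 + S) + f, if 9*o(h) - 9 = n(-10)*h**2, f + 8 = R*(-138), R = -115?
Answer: 138510726/3365 ≈ 41162.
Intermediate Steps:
f = 15862 (f = -8 - 115*(-138) = -8 + 15870 = 15862)
o(h) = 1 + h**2 (o(h) = 1 + (9*h**2)/9 = 1 + h**2)
S = -22959/3365 (S = -22959/(1 + (-58)**2) = -22959/(1 + 3364) = -22959/3365 ≈ -6.8229)
(25307 + S) + f = (25307 - 22959/3365) + 15862 = 85135096/3365 + 15862 = 138510726/3365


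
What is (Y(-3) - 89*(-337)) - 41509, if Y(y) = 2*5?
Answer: -11506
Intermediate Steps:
Y(y) = 10
(Y(-3) - 89*(-337)) - 41509 = (10 - 89*(-337)) - 41509 = (10 + 29993) - 41509 = 30003 - 41509 = -11506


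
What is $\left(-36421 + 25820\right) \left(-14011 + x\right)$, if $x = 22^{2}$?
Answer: $143399727$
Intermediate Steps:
$x = 484$
$\left(-36421 + 25820\right) \left(-14011 + x\right) = \left(-36421 + 25820\right) \left(-14011 + 484\right) = \left(-10601\right) \left(-13527\right) = 143399727$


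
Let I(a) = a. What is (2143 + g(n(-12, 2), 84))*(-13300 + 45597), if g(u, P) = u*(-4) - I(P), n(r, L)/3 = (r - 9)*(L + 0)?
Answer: 82777211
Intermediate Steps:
n(r, L) = 3*L*(-9 + r) (n(r, L) = 3*((r - 9)*(L + 0)) = 3*((-9 + r)*L) = 3*(L*(-9 + r)) = 3*L*(-9 + r))
g(u, P) = -P - 4*u (g(u, P) = u*(-4) - P = -4*u - P = -P - 4*u)
(2143 + g(n(-12, 2), 84))*(-13300 + 45597) = (2143 + (-1*84 - 12*2*(-9 - 12)))*(-13300 + 45597) = (2143 + (-84 - 12*2*(-21)))*32297 = (2143 + (-84 - 4*(-126)))*32297 = (2143 + (-84 + 504))*32297 = (2143 + 420)*32297 = 2563*32297 = 82777211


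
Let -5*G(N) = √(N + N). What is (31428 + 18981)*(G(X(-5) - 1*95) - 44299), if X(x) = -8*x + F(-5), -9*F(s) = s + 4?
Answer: -2233068291 - 33606*I*√247/5 ≈ -2.2331e+9 - 1.0563e+5*I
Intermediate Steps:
F(s) = -4/9 - s/9 (F(s) = -(s + 4)/9 = -(4 + s)/9 = -4/9 - s/9)
X(x) = ⅑ - 8*x (X(x) = -8*x + (-4/9 - ⅑*(-5)) = -8*x + (-4/9 + 5/9) = -8*x + ⅑ = ⅑ - 8*x)
G(N) = -√2*√N/5 (G(N) = -√(N + N)/5 = -√2*√N/5)
(31428 + 18981)*(G(X(-5) - 1*95) - 44299) = (31428 + 18981)*(-√2*√((⅑ - 8*(-5)) - 1*95)/5 - 44299) = 50409*(-√2*√((⅑ + 40) - 95)/5 - 44299) = 50409*(-√2*√(361/9 - 95)/5 - 44299) = 50409*(-√2*√(-494/9)/5 - 44299) = 50409*(-√2*I*√494/3/5 - 44299) = 50409*(-2*I*√247/15 - 44299) = 50409*(-44299 - 2*I*√247/15) = -2233068291 - 33606*I*√247/5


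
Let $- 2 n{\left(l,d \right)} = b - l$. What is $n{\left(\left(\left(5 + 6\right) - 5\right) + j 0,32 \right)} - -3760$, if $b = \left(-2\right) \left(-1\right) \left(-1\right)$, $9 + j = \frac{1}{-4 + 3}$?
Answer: $3764$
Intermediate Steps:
$j = -10$ ($j = -9 + \frac{1}{-4 + 3} = -9 + \frac{1}{-1} = -9 - 1 = -10$)
$b = -2$ ($b = 2 \left(-1\right) = -2$)
$n{\left(l,d \right)} = 1 + \frac{l}{2}$ ($n{\left(l,d \right)} = - \frac{-2 - l}{2} = 1 + \frac{l}{2}$)
$n{\left(\left(\left(5 + 6\right) - 5\right) + j 0,32 \right)} - -3760 = \left(1 + \frac{\left(\left(5 + 6\right) - 5\right) - 0}{2}\right) - -3760 = \left(1 + \frac{\left(11 - 5\right) + 0}{2}\right) + 3760 = \left(1 + \frac{6 + 0}{2}\right) + 3760 = \left(1 + \frac{1}{2} \cdot 6\right) + 3760 = \left(1 + 3\right) + 3760 = 4 + 3760 = 3764$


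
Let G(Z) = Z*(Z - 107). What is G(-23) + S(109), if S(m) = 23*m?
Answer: 5497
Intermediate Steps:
G(Z) = Z*(-107 + Z)
G(-23) + S(109) = -23*(-107 - 23) + 23*109 = -23*(-130) + 2507 = 2990 + 2507 = 5497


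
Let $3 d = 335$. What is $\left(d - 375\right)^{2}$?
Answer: $\frac{624100}{9} \approx 69345.0$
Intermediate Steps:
$d = \frac{335}{3}$ ($d = \frac{1}{3} \cdot 335 = \frac{335}{3} \approx 111.67$)
$\left(d - 375\right)^{2} = \left(\frac{335}{3} - 375\right)^{2} = \left(- \frac{790}{3}\right)^{2} = \frac{624100}{9}$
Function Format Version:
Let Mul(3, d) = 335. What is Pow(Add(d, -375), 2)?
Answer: Rational(624100, 9) ≈ 69345.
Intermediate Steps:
d = Rational(335, 3) (d = Mul(Rational(1, 3), 335) = Rational(335, 3) ≈ 111.67)
Pow(Add(d, -375), 2) = Pow(Add(Rational(335, 3), -375), 2) = Pow(Rational(-790, 3), 2) = Rational(624100, 9)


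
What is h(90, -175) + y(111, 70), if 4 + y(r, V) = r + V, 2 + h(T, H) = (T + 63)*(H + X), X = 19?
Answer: -23693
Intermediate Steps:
h(T, H) = -2 + (19 + H)*(63 + T) (h(T, H) = -2 + (T + 63)*(H + 19) = -2 + (63 + T)*(19 + H) = -2 + (19 + H)*(63 + T))
y(r, V) = -4 + V + r (y(r, V) = -4 + (r + V) = -4 + (V + r) = -4 + V + r)
h(90, -175) + y(111, 70) = (1195 + 19*90 + 63*(-175) - 175*90) + (-4 + 70 + 111) = (1195 + 1710 - 11025 - 15750) + 177 = -23870 + 177 = -23693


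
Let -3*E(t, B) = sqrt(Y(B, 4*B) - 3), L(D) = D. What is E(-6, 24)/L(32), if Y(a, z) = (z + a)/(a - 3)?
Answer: -sqrt(133)/672 ≈ -0.017162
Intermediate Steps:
Y(a, z) = (a + z)/(-3 + a)
E(t, B) = -sqrt(-3 + 5*B/(-3 + B))/3 (E(t, B) = -sqrt((B + 4*B)/(-3 + B) - 3)/3 = -sqrt((5*B)/(-3 + B) - 3)/3 = -sqrt(5*B/(-3 + B) - 3)/3 = -sqrt(-3 + 5*B/(-3 + B))/3)
E(-6, 24)/L(32) = -sqrt(9 + 2*24)/sqrt(-3 + 24)/3/32 = -sqrt(21)*sqrt(9 + 48)/21/3*(1/32) = -sqrt(133)/7/3*(1/32) = -sqrt(133)/21*(1/32) = -sqrt(133)/672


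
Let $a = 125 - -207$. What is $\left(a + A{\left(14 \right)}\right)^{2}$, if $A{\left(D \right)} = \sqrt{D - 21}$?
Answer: $\left(332 + i \sqrt{7}\right)^{2} \approx 1.1022 \cdot 10^{5} + 1757.0 i$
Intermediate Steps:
$a = 332$ ($a = 125 + 207 = 332$)
$A{\left(D \right)} = \sqrt{-21 + D}$
$\left(a + A{\left(14 \right)}\right)^{2} = \left(332 + \sqrt{-21 + 14}\right)^{2} = \left(332 + \sqrt{-7}\right)^{2} = \left(332 + i \sqrt{7}\right)^{2}$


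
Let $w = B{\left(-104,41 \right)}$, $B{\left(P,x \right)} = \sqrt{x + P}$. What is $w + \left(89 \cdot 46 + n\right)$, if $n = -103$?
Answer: $3991 + 3 i \sqrt{7} \approx 3991.0 + 7.9373 i$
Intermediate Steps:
$B{\left(P,x \right)} = \sqrt{P + x}$
$w = 3 i \sqrt{7}$ ($w = \sqrt{-104 + 41} = \sqrt{-63} = 3 i \sqrt{7} \approx 7.9373 i$)
$w + \left(89 \cdot 46 + n\right) = 3 i \sqrt{7} + \left(89 \cdot 46 - 103\right) = 3 i \sqrt{7} + \left(4094 - 103\right) = 3 i \sqrt{7} + 3991 = 3991 + 3 i \sqrt{7}$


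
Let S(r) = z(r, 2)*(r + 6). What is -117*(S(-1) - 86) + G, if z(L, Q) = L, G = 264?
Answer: 10911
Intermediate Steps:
S(r) = r*(6 + r) (S(r) = r*(r + 6) = r*(6 + r))
-117*(S(-1) - 86) + G = -117*(-(6 - 1) - 86) + 264 = -117*(-1*5 - 86) + 264 = -117*(-5 - 86) + 264 = -117*(-91) + 264 = 10647 + 264 = 10911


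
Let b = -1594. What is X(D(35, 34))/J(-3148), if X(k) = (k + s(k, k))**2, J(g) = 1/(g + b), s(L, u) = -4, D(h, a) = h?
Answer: -4557062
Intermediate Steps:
J(g) = 1/(-1594 + g) (J(g) = 1/(g - 1594) = 1/(-1594 + g))
X(k) = (-4 + k)**2 (X(k) = (k - 4)**2 = (-4 + k)**2)
X(D(35, 34))/J(-3148) = (-4 + 35)**2/(1/(-1594 - 3148)) = 31**2/(1/(-4742)) = 961/(-1/4742) = 961*(-4742) = -4557062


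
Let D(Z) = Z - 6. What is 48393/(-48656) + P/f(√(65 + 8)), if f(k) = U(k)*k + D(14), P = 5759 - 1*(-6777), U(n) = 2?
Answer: -1222661633/2773392 + 6268*√73/57 ≈ 498.69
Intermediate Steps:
D(Z) = -6 + Z
P = 12536 (P = 5759 + 6777 = 12536)
f(k) = 8 + 2*k (f(k) = 2*k + (-6 + 14) = 2*k + 8 = 8 + 2*k)
48393/(-48656) + P/f(√(65 + 8)) = 48393/(-48656) + 12536/(8 + 2*√(65 + 8)) = 48393*(-1/48656) + 12536/(8 + 2*√73) = -48393/48656 + 12536/(8 + 2*√73)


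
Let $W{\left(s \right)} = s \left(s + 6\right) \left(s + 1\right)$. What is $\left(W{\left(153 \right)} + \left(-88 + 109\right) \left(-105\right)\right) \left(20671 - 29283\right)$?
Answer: $-32244645636$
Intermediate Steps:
$W{\left(s \right)} = s \left(1 + s\right) \left(6 + s\right)$ ($W{\left(s \right)} = s \left(6 + s\right) \left(1 + s\right) = s \left(1 + s\right) \left(6 + s\right)$)
$\left(W{\left(153 \right)} + \left(-88 + 109\right) \left(-105\right)\right) \left(20671 - 29283\right) = \left(153 \left(6 + 153^{2} + 7 \cdot 153\right) + \left(-88 + 109\right) \left(-105\right)\right) \left(20671 - 29283\right) = \left(153 \left(6 + 23409 + 1071\right) + 21 \left(-105\right)\right) \left(-8612\right) = \left(153 \cdot 24486 - 2205\right) \left(-8612\right) = \left(3746358 - 2205\right) \left(-8612\right) = 3744153 \left(-8612\right) = -32244645636$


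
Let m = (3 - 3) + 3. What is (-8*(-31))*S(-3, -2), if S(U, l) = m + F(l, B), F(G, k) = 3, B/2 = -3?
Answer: 1488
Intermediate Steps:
B = -6 (B = 2*(-3) = -6)
m = 3 (m = 0 + 3 = 3)
S(U, l) = 6 (S(U, l) = 3 + 3 = 6)
(-8*(-31))*S(-3, -2) = -8*(-31)*6 = 248*6 = 1488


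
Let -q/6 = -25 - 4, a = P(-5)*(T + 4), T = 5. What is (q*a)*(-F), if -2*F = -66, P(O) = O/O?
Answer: -51678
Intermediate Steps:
P(O) = 1
F = 33 (F = -½*(-66) = 33)
a = 9 (a = 1*(5 + 4) = 1*9 = 9)
q = 174 (q = -6*(-25 - 4) = -6*(-29) = 174)
(q*a)*(-F) = (174*9)*(-1*33) = 1566*(-33) = -51678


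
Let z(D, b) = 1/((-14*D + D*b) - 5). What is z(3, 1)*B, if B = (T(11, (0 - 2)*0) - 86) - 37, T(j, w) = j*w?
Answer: 123/44 ≈ 2.7955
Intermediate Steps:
B = -123 (B = (11*((0 - 2)*0) - 86) - 37 = (11*(-2*0) - 86) - 37 = (11*0 - 86) - 37 = (0 - 86) - 37 = -86 - 37 = -123)
z(D, b) = 1/(-5 - 14*D + D*b)
z(3, 1)*B = -123/(-5 - 14*3 + 3*1) = -123/(-5 - 42 + 3) = -123/(-44) = -1/44*(-123) = 123/44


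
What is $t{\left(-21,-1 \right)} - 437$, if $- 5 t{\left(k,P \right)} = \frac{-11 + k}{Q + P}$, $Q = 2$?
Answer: $- \frac{2153}{5} \approx -430.6$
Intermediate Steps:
$t{\left(k,P \right)} = - \frac{-11 + k}{5 \left(2 + P\right)}$ ($t{\left(k,P \right)} = - \frac{\left(-11 + k\right) \frac{1}{2 + P}}{5} = - \frac{\frac{1}{2 + P} \left(-11 + k\right)}{5} = - \frac{-11 + k}{5 \left(2 + P\right)}$)
$t{\left(-21,-1 \right)} - 437 = \frac{11 - -21}{5 \left(2 - 1\right)} - 437 = \frac{11 + 21}{5 \cdot 1} - 437 = \frac{1}{5} \cdot 1 \cdot 32 - 437 = \frac{32}{5} - 437 = - \frac{2153}{5}$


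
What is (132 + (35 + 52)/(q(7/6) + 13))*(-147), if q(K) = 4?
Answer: -342657/17 ≈ -20156.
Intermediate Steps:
(132 + (35 + 52)/(q(7/6) + 13))*(-147) = (132 + (35 + 52)/(4 + 13))*(-147) = (132 + 87/17)*(-147) = (2331/17)*(-147) = -342657/17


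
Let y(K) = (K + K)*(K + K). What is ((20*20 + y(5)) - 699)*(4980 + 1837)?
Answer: -1356583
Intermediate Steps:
y(K) = 4*K² (y(K) = (2*K)*(2*K) = 4*K²)
((20*20 + y(5)) - 699)*(4980 + 1837) = ((20*20 + 4*5²) - 699)*(4980 + 1837) = ((400 + 4*25) - 699)*6817 = ((400 + 100) - 699)*6817 = (500 - 699)*6817 = -199*6817 = -1356583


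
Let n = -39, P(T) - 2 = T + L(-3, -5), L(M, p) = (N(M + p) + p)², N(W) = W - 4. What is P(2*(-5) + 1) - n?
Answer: 321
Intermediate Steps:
N(W) = -4 + W
L(M, p) = (-4 + M + 2*p)² (L(M, p) = ((-4 + (M + p)) + p)² = ((-4 + M + p) + p)² = (-4 + M + 2*p)²)
P(T) = 291 + T (P(T) = 2 + (T + (-4 - 3 + 2*(-5))²) = 2 + (T + (-4 - 3 - 10)²) = 2 + (T + (-17)²) = 2 + (T + 289) = 2 + (289 + T) = 291 + T)
P(2*(-5) + 1) - n = (291 + (2*(-5) + 1)) - 1*(-39) = (291 + (-10 + 1)) + 39 = (291 - 9) + 39 = 282 + 39 = 321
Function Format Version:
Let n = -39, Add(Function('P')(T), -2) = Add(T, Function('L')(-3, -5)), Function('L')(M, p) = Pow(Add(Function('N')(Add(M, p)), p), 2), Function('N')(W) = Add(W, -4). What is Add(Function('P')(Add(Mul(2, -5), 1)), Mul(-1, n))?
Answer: 321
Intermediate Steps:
Function('N')(W) = Add(-4, W)
Function('L')(M, p) = Pow(Add(-4, M, Mul(2, p)), 2) (Function('L')(M, p) = Pow(Add(Add(-4, Add(M, p)), p), 2) = Pow(Add(Add(-4, M, p), p), 2) = Pow(Add(-4, M, Mul(2, p)), 2))
Function('P')(T) = Add(291, T) (Function('P')(T) = Add(2, Add(T, Pow(Add(-4, -3, Mul(2, -5)), 2))) = Add(2, Add(T, Pow(Add(-4, -3, -10), 2))) = Add(2, Add(T, Pow(-17, 2))) = Add(2, Add(T, 289)) = Add(2, Add(289, T)) = Add(291, T))
Add(Function('P')(Add(Mul(2, -5), 1)), Mul(-1, n)) = Add(Add(291, Add(Mul(2, -5), 1)), Mul(-1, -39)) = Add(Add(291, Add(-10, 1)), 39) = Add(Add(291, -9), 39) = Add(282, 39) = 321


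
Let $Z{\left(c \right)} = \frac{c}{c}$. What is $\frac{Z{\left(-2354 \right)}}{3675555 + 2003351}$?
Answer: $\frac{1}{5678906} \approx 1.7609 \cdot 10^{-7}$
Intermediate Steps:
$Z{\left(c \right)} = 1$
$\frac{Z{\left(-2354 \right)}}{3675555 + 2003351} = 1 \frac{1}{3675555 + 2003351} = 1 \cdot \frac{1}{5678906} = \frac{1}{5678906}$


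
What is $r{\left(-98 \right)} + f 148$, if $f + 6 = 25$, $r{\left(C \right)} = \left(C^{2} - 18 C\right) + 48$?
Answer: $14228$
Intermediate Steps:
$r{\left(C \right)} = 48 + C^{2} - 18 C$
$f = 19$ ($f = -6 + 25 = 19$)
$r{\left(-98 \right)} + f 148 = \left(48 + \left(-98\right)^{2} - -1764\right) + 19 \cdot 148 = \left(48 + 9604 + 1764\right) + 2812 = 11416 + 2812 = 14228$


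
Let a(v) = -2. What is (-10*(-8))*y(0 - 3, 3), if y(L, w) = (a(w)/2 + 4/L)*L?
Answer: 560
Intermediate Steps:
y(L, w) = L*(-1 + 4/L) (y(L, w) = (-2/2 + 4/L)*L = (-2*½ + 4/L)*L = (-1 + 4/L)*L = L*(-1 + 4/L))
(-10*(-8))*y(0 - 3, 3) = (-10*(-8))*(4 - (0 - 3)) = 80*(4 - 1*(-3)) = 80*(4 + 3) = 80*7 = 560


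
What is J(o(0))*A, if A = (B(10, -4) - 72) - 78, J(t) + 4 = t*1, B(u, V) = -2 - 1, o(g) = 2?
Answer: 306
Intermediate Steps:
B(u, V) = -3
J(t) = -4 + t (J(t) = -4 + t*1 = -4 + t)
A = -153 (A = (-3 - 72) - 78 = -75 - 78 = -153)
J(o(0))*A = (-4 + 2)*(-153) = -2*(-153) = 306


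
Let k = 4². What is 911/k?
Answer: 911/16 ≈ 56.938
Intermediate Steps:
k = 16
911/k = 911/16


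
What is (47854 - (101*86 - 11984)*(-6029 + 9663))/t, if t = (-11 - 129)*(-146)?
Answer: 6016393/10220 ≈ 588.69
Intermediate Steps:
t = 20440 (t = -140*(-146) = 20440)
(47854 - (101*86 - 11984)*(-6029 + 9663))/t = (47854 - (101*86 - 11984)*(-6029 + 9663))/20440 = (47854 - (8686 - 11984)*3634)*(1/20440) = (47854 - (-3298)*3634)*(1/20440) = (47854 - 1*(-11984932))*(1/20440) = (47854 + 11984932)*(1/20440) = 12032786*(1/20440) = 6016393/10220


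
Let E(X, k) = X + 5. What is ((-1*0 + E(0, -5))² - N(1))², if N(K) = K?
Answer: 576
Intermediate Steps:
E(X, k) = 5 + X
((-1*0 + E(0, -5))² - N(1))² = ((-1*0 + (5 + 0))² - 1*1)² = ((0 + 5)² - 1)² = (5² - 1)² = (25 - 1)² = 24² = 576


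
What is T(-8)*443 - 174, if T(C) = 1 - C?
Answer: 3813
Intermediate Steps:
T(-8)*443 - 174 = (1 - 1*(-8))*443 - 174 = (1 + 8)*443 - 174 = 9*443 - 174 = 3987 - 174 = 3813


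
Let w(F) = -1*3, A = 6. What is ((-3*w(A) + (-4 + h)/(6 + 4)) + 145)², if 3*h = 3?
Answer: 2362369/100 ≈ 23624.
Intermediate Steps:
h = 1 (h = (⅓)*3 = 1)
w(F) = -3
((-3*w(A) + (-4 + h)/(6 + 4)) + 145)² = ((-3*(-3) + (-4 + 1)/(6 + 4)) + 145)² = ((9 - 3/10) + 145)² = (87/10 + 145)² = (1537/10)² = 2362369/100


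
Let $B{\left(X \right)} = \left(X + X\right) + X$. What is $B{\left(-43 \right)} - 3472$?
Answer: $-3601$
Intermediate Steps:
$B{\left(X \right)} = 3 X$ ($B{\left(X \right)} = 2 X + X = 3 X$)
$B{\left(-43 \right)} - 3472 = 3 \left(-43\right) - 3472 = -129 - 3472 = -3601$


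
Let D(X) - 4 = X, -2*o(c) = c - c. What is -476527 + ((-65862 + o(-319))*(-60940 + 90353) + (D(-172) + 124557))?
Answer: -1937551144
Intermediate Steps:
o(c) = 0 (o(c) = -(c - c)/2 = -½*0 = 0)
D(X) = 4 + X
-476527 + ((-65862 + o(-319))*(-60940 + 90353) + (D(-172) + 124557)) = -476527 + ((-65862 + 0)*(-60940 + 90353) + ((4 - 172) + 124557)) = -476527 + (-65862*29413 + (-168 + 124557)) = -476527 + (-1937199006 + 124389) = -476527 - 1937074617 = -1937551144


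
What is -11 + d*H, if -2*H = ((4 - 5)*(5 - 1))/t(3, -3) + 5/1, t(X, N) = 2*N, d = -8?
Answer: 35/3 ≈ 11.667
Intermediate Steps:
H = -17/6 (H = -(((4 - 5)*(5 - 1))/((2*(-3))) + 5/1)/2 = -(-1*4/(-6) + 5*1)/2 = -(-4*(-1/6) + 5)/2 = -(2/3 + 5)/2 = -1/2*17/3 = -17/6 ≈ -2.8333)
-11 + d*H = -11 - 8*(-17/6) = -11 + 68/3 = 35/3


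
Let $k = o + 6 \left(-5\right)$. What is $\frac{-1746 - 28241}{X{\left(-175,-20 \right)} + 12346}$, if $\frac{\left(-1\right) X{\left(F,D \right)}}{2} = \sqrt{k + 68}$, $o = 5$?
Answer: $- \frac{185109751}{76211772} - \frac{29987 \sqrt{43}}{76211772} \approx -2.4315$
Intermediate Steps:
$k = -25$ ($k = 5 + 6 \left(-5\right) = 5 - 30 = -25$)
$X{\left(F,D \right)} = - 2 \sqrt{43}$ ($X{\left(F,D \right)} = - 2 \sqrt{-25 + 68} = - 2 \sqrt{43}$)
$\frac{-1746 - 28241}{X{\left(-175,-20 \right)} + 12346} = \frac{-1746 - 28241}{- 2 \sqrt{43} + 12346} = - \frac{29987}{12346 - 2 \sqrt{43}}$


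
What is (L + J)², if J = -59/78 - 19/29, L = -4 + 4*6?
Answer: 1767950209/5116644 ≈ 345.53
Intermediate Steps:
L = 20 (L = -4 + 24 = 20)
J = -3193/2262 (J = -59*1/78 - 19*1/29 = -59/78 - 19/29 = -3193/2262 ≈ -1.4116)
(L + J)² = (20 - 3193/2262)² = (42047/2262)² = 1767950209/5116644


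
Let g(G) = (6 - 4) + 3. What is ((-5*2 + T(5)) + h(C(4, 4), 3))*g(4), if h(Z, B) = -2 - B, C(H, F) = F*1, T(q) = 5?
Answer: -50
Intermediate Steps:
C(H, F) = F
g(G) = 5 (g(G) = 2 + 3 = 5)
((-5*2 + T(5)) + h(C(4, 4), 3))*g(4) = ((-5*2 + 5) + (-2 - 1*3))*5 = ((-10 + 5) + (-2 - 3))*5 = (-5 - 5)*5 = -10*5 = -50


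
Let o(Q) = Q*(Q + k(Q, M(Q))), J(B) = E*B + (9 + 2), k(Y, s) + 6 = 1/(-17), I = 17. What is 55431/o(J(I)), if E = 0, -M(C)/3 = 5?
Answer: 314109/308 ≈ 1019.8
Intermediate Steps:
M(C) = -15 (M(C) = -3*5 = -15)
k(Y, s) = -103/17 (k(Y, s) = -6 + 1/(-17) = -6 - 1/17 = -103/17)
J(B) = 11 (J(B) = 0*B + (9 + 2) = 0 + 11 = 11)
o(Q) = Q*(-103/17 + Q) (o(Q) = Q*(Q - 103/17) = Q*(-103/17 + Q))
55431/o(J(I)) = 55431/(((1/17)*11*(-103 + 17*11))) = 55431/(((1/17)*11*(-103 + 187))) = 55431/(((1/17)*11*84)) = 55431/(924/17) = 55431*(17/924) = 314109/308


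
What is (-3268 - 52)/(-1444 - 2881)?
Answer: 664/865 ≈ 0.76763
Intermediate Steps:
(-3268 - 52)/(-1444 - 2881) = -3320/(-4325) = -3320*(-1/4325) = 664/865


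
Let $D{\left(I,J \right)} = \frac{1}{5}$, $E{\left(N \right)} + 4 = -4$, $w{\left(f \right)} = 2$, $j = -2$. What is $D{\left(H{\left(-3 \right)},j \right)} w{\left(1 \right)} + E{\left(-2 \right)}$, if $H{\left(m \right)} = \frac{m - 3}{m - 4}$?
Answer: $- \frac{38}{5} \approx -7.6$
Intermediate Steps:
$H{\left(m \right)} = \frac{-3 + m}{-4 + m}$
$E{\left(N \right)} = -8$ ($E{\left(N \right)} = -4 - 4 = -8$)
$D{\left(I,J \right)} = \frac{1}{5}$
$D{\left(H{\left(-3 \right)},j \right)} w{\left(1 \right)} + E{\left(-2 \right)} = \frac{1}{5} \cdot 2 - 8 = \frac{2}{5} - 8 = - \frac{38}{5}$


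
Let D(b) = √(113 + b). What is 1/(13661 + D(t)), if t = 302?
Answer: 13661/186622506 - √415/186622506 ≈ 7.3092e-5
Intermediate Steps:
1/(13661 + D(t)) = 1/(13661 + √(113 + 302)) = 1/(13661 + √415)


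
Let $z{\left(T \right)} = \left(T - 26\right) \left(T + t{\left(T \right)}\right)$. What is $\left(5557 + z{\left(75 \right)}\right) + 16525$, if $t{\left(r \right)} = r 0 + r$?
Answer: $29432$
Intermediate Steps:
$t{\left(r \right)} = r$ ($t{\left(r \right)} = 0 + r = r$)
$z{\left(T \right)} = 2 T \left(-26 + T\right)$ ($z{\left(T \right)} = \left(T - 26\right) \left(T + T\right) = \left(-26 + T\right) 2 T = 2 T \left(-26 + T\right)$)
$\left(5557 + z{\left(75 \right)}\right) + 16525 = \left(5557 + 2 \cdot 75 \left(-26 + 75\right)\right) + 16525 = \left(5557 + 2 \cdot 75 \cdot 49\right) + 16525 = \left(5557 + 7350\right) + 16525 = 12907 + 16525 = 29432$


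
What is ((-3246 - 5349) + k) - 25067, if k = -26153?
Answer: -59815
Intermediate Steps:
((-3246 - 5349) + k) - 25067 = ((-3246 - 5349) - 26153) - 25067 = (-8595 - 26153) - 25067 = -34748 - 25067 = -59815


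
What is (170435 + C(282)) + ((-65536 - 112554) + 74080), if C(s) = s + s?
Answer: 66989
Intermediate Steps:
C(s) = 2*s
(170435 + C(282)) + ((-65536 - 112554) + 74080) = (170435 + 2*282) + ((-65536 - 112554) + 74080) = (170435 + 564) + (-178090 + 74080) = 170999 - 104010 = 66989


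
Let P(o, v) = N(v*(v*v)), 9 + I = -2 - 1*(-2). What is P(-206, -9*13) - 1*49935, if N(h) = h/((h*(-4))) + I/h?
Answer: -35545309133/711828 ≈ -49935.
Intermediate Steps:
I = -9 (I = -9 + (-2 - 1*(-2)) = -9 + (-2 + 2) = -9 + 0 = -9)
N(h) = -1/4 - 9/h (N(h) = h/((h*(-4))) - 9/h = h/((-4*h)) - 9/h = h*(-1/(4*h)) - 9/h = -1/4 - 9/h)
P(o, v) = (-36 - v**3)/(4*v**3) (P(o, v) = (-36 - v*v*v)/(4*((v*(v*v)))) = (-36 - v*v**2)/(4*((v*v**2))) = (-36 - v**3)/(4*(v**3)) = (-36 - v**3)/(4*v**3))
P(-206, -9*13) - 1*49935 = (-1/4 - 9/(-9*13)**3) - 1*49935 = (-1/4 - 9/(-117)**3) - 49935 = (-1/4 - 9*(-1/1601613)) - 49935 = (-1/4 + 1/177957) - 49935 = -177953/711828 - 49935 = -35545309133/711828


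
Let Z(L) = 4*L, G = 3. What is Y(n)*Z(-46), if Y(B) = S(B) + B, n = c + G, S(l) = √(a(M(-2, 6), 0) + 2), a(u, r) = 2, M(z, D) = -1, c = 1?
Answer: -1104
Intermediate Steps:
S(l) = 2 (S(l) = √(2 + 2) = √4 = 2)
n = 4 (n = 1 + 3 = 4)
Y(B) = 2 + B
Y(n)*Z(-46) = (2 + 4)*(4*(-46)) = 6*(-184) = -1104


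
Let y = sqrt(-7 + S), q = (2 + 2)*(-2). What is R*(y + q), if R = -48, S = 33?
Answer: 384 - 48*sqrt(26) ≈ 139.25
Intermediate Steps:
q = -8 (q = 4*(-2) = -8)
y = sqrt(26) (y = sqrt(-7 + 33) = sqrt(26) ≈ 5.0990)
R*(y + q) = -48*(sqrt(26) - 8) = -48*(-8 + sqrt(26)) = 384 - 48*sqrt(26)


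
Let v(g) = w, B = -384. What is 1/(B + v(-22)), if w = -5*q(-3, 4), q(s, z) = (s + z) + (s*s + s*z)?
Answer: -1/374 ≈ -0.0026738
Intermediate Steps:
q(s, z) = s + z + s**2 + s*z (q(s, z) = (s + z) + (s**2 + s*z) = s + z + s**2 + s*z)
w = 10 (w = -5*(-3 + 4 + (-3)**2 - 3*4) = -5*(-3 + 4 + 9 - 12) = -5*(-2) = 10)
v(g) = 10
1/(B + v(-22)) = 1/(-384 + 10) = 1/(-374) = -1/374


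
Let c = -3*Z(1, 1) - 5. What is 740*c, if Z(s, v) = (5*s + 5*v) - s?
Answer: -23680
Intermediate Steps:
Z(s, v) = 4*s + 5*v
c = -32 (c = -3*(4*1 + 5*1) - 5 = -3*(4 + 5) - 5 = -3*9 - 5 = -27 - 5 = -32)
740*c = 740*(-32) = -23680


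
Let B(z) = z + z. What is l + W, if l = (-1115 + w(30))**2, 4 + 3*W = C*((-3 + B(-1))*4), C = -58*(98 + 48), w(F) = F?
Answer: 1233677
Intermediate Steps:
B(z) = 2*z
C = -8468 (C = -58*146 = -8468)
W = 56452 (W = -4/3 + (-8468*(-3 + 2*(-1))*4)/3 = -4/3 + (-8468*(-3 - 2)*4)/3 = -4/3 + (-(-42340)*4)/3 = -4/3 + (-8468*(-20))/3 = -4/3 + (1/3)*169360 = -4/3 + 169360/3 = 56452)
l = 1177225 (l = (-1115 + 30)**2 = (-1085)**2 = 1177225)
l + W = 1177225 + 56452 = 1233677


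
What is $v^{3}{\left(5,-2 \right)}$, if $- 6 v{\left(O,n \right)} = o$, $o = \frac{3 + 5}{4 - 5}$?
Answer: $\frac{64}{27} \approx 2.3704$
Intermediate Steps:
$o = -8$ ($o = \frac{8}{-1} = 8 \left(-1\right) = -8$)
$v{\left(O,n \right)} = \frac{4}{3}$ ($v{\left(O,n \right)} = \left(- \frac{1}{6}\right) \left(-8\right) = \frac{4}{3}$)
$v^{3}{\left(5,-2 \right)} = \left(\frac{4}{3}\right)^{3} = \frac{64}{27}$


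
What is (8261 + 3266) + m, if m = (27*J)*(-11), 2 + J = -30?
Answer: 21031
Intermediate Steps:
J = -32 (J = -2 - 30 = -32)
m = 9504 (m = (27*(-32))*(-11) = -864*(-11) = 9504)
(8261 + 3266) + m = (8261 + 3266) + 9504 = 11527 + 9504 = 21031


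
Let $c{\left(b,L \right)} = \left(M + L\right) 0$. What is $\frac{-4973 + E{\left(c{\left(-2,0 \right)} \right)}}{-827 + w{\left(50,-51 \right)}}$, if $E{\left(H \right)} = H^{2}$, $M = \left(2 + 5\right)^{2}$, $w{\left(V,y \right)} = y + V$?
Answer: $\frac{4973}{828} \approx 6.006$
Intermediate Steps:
$w{\left(V,y \right)} = V + y$
$M = 49$ ($M = 7^{2} = 49$)
$c{\left(b,L \right)} = 0$ ($c{\left(b,L \right)} = \left(49 + L\right) 0 = 0$)
$\frac{-4973 + E{\left(c{\left(-2,0 \right)} \right)}}{-827 + w{\left(50,-51 \right)}} = \frac{-4973 + 0^{2}}{-827 + \left(50 - 51\right)} = \frac{-4973 + 0}{-827 - 1} = - \frac{4973}{-828} = \left(-4973\right) \left(- \frac{1}{828}\right) = \frac{4973}{828}$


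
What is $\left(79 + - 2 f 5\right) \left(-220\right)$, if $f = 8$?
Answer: $220$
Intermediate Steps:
$\left(79 + - 2 f 5\right) \left(-220\right) = \left(79 + \left(-2\right) 8 \cdot 5\right) \left(-220\right) = \left(79 - 80\right) \left(-220\right) = \left(-1\right) \left(-220\right) = 220$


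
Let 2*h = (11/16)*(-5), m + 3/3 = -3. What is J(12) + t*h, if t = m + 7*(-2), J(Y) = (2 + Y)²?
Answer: 3631/16 ≈ 226.94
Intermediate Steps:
m = -4 (m = -1 - 3 = -4)
t = -18 (t = -4 + 7*(-2) = -4 - 14 = -18)
h = -55/32 (h = ((11/16)*(-5))/2 = (½)*(-55/16) = -55/32 ≈ -1.7188)
J(12) + t*h = (2 + 12)² - 18*(-55/32) = 14² + 495/16 = 196 + 495/16 = 3631/16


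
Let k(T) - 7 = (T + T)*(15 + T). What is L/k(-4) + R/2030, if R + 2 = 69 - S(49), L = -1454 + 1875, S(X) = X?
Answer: -426586/82215 ≈ -5.1887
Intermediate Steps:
L = 421
k(T) = 7 + 2*T*(15 + T) (k(T) = 7 + (T + T)*(15 + T) = 7 + (2*T)*(15 + T) = 7 + 2*T*(15 + T))
R = 18 (R = -2 + (69 - 1*49) = -2 + (69 - 49) = -2 + 20 = 18)
L/k(-4) + R/2030 = 421/(7 + 2*(-4)² + 30*(-4)) + 18/2030 = 421/(7 + 2*16 - 120) + 18*(1/2030) = 421/(7 + 32 - 120) + 9/1015 = 421/(-81) + 9/1015 = 421*(-1/81) + 9/1015 = -421/81 + 9/1015 = -426586/82215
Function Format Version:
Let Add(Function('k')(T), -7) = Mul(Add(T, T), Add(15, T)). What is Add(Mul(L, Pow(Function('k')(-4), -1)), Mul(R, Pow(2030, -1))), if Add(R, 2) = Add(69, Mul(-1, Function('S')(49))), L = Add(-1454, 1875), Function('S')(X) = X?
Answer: Rational(-426586, 82215) ≈ -5.1887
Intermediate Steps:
L = 421
Function('k')(T) = Add(7, Mul(2, T, Add(15, T))) (Function('k')(T) = Add(7, Mul(Add(T, T), Add(15, T))) = Add(7, Mul(Mul(2, T), Add(15, T))) = Add(7, Mul(2, T, Add(15, T))))
R = 18 (R = Add(-2, Add(69, Mul(-1, 49))) = Add(-2, Add(69, -49)) = Add(-2, 20) = 18)
Add(Mul(L, Pow(Function('k')(-4), -1)), Mul(R, Pow(2030, -1))) = Add(Mul(421, Pow(Add(7, Mul(2, Pow(-4, 2)), Mul(30, -4)), -1)), Mul(18, Pow(2030, -1))) = Add(Mul(421, Pow(Add(7, Mul(2, 16), -120), -1)), Mul(18, Rational(1, 2030))) = Add(Mul(421, Pow(Add(7, 32, -120), -1)), Rational(9, 1015)) = Add(Mul(421, Pow(-81, -1)), Rational(9, 1015)) = Add(Mul(421, Rational(-1, 81)), Rational(9, 1015)) = Add(Rational(-421, 81), Rational(9, 1015)) = Rational(-426586, 82215)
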